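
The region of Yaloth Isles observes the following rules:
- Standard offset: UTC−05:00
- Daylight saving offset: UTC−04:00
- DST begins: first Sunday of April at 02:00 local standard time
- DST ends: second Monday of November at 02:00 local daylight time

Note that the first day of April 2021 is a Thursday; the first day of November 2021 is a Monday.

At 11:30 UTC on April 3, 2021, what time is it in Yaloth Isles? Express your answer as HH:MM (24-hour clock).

06:30

1 April 2021 is a Thursday, so the first Sunday is April 4.
1 November 2021 is a Monday, so the first Monday is November 1 and the second is November 8.
At the standard offset (UTC−05:00), 11:30 UTC − 5h = 06:30 Yaloth Isles standard time.
The standard-time date in Yaloth Isles, April 3, 2021, does not fall between 4 April and 8 November, so daylight saving is not in effect and Yaloth Isles is at UTC−05:00.
11:30 UTC − 5h = 06:30 local.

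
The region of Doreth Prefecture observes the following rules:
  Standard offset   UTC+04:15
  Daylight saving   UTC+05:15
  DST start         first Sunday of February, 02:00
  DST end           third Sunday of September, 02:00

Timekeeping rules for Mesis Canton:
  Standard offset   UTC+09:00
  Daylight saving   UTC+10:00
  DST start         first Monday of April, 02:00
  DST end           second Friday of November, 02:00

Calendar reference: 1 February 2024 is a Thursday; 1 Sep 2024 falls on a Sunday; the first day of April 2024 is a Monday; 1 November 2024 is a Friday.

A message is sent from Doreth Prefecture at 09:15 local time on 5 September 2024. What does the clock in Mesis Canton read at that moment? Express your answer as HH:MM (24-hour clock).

1 February 2024 is a Thursday, so the first Sunday is February 4.
1 September 2024 is a Sunday, so the first Sunday is September 1 and the third is September 15.
Daylight saving runs 4 February – 15 September; 5 September 2024 is inside that window, so Doreth Prefecture is at UTC+05:15.
09:15 Doreth Prefecture − 5h15m = 04:00 UTC.
1 April 2024 is a Monday, so the first Monday is April 1.
1 November 2024 is a Friday, so the first Friday is November 1 and the second is November 8.
At the standard offset (UTC+09:00), 04:00 UTC + 9h = 13:00 Mesis Canton standard time.
The standard-time date in Mesis Canton, 5 September 2024, lies within the daylight-saving period (1 April – 8 November), so Mesis Canton is on daylight time, UTC+10:00.
04:00 UTC + 10h = 14:00 Mesis Canton.

14:00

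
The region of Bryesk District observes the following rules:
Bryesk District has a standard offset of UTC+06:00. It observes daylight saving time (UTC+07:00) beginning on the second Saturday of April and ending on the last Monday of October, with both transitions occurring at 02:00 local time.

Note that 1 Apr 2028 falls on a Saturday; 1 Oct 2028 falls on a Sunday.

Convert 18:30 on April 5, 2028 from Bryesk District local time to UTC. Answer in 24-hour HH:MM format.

12:30

1 April 2028 is a Saturday, so the first Saturday is April 1 and the second is April 8.
1 October 2028 is a Sunday, so Mondays fall on 2, 9, 16, 23, 30; the last is October 30.
April 5, 2028 does not fall between 8 April and 30 October, so daylight saving is not in effect and Bryesk District is at UTC+06:00.
18:30 local − 6h = 12:30 UTC.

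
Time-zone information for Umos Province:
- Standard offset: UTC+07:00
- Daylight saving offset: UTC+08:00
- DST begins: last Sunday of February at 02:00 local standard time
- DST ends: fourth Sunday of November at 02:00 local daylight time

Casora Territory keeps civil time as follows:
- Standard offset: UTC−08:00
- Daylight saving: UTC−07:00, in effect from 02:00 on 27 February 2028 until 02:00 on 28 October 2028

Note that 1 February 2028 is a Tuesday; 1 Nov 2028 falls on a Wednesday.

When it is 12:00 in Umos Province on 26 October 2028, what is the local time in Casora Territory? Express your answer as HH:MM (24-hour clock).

1 February 2028 is a Tuesday, so Sundays fall on 6, 13, 20, 27; the last is February 27.
1 November 2028 is a Wednesday, so the first Sunday is November 5 and the fourth is November 26.
26 October 2028 lies within the daylight-saving period (27 February – 26 November), so Umos Province is on daylight time, UTC+08:00.
12:00 Umos Province − 8h = 04:00 UTC.
At the standard offset (UTC−08:00), 04:00 UTC − 8h = 20:00 Casora Territory standard time (rolling into the previous day, 25 October 2028).
Daylight saving runs 27 February – 28 October; the standard-time date in Casora Territory, 25 October 2028, is inside that window, so Casora Territory is at UTC−07:00.
04:00 UTC − 7h = 21:00 Casora Territory (rolling into the previous day, 25 October 2028).

21:00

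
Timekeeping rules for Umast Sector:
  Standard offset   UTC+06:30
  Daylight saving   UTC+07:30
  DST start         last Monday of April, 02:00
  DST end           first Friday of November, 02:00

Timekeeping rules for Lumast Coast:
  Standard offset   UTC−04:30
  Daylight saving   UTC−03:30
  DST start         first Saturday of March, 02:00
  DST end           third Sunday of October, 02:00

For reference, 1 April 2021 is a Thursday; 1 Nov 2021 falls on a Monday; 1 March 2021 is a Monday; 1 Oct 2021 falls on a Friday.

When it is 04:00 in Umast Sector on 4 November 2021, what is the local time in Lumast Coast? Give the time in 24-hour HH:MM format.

16:00

1 April 2021 is a Thursday, so Mondays fall on 5, 12, 19, 26; the last is April 26.
1 November 2021 is a Monday, so the first Friday is November 5.
4 November 2021 falls between 26 April and 5 November, so daylight saving is in effect and Umast Sector is at UTC+07:30.
04:00 Umast Sector − 7h30m = 20:30 UTC (rolling into the previous day, 3 November 2021).
1 March 2021 is a Monday, so the first Saturday is March 6.
1 October 2021 is a Friday, so the first Sunday is October 3 and the third is October 17.
At the standard offset (UTC−04:30), 20:30 UTC − 4h30m = 16:00 Lumast Coast standard time.
The standard-time date in Lumast Coast, 3 November 2021, is outside the daylight-saving period (6 March – 17 October), so Lumast Coast is on standard time, UTC−04:30.
20:30 UTC − 4h30m = 16:00 Lumast Coast.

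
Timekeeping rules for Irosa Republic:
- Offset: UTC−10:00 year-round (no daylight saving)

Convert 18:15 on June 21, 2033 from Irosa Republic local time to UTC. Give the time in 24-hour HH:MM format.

04:15

Irosa Republic has no daylight saving, so its offset is UTC−10:00 year-round.
18:15 local + 10h = 04:15 UTC (rolling into the next day, 22 June 2033).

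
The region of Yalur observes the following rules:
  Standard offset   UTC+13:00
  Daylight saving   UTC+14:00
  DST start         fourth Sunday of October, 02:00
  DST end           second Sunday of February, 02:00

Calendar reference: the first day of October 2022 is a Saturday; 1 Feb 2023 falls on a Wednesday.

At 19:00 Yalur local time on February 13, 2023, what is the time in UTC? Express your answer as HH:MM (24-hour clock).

1 October 2022 is a Saturday, so the first Sunday is October 2 and the fourth is October 23.
1 February 2023 is a Wednesday, so the first Sunday is February 5 and the second is February 12.
February 13, 2023 is outside the daylight-saving period (23 October 2022 – 12 February 2023), so Yalur is on standard time, UTC+13:00.
19:00 local − 13h = 06:00 UTC.

06:00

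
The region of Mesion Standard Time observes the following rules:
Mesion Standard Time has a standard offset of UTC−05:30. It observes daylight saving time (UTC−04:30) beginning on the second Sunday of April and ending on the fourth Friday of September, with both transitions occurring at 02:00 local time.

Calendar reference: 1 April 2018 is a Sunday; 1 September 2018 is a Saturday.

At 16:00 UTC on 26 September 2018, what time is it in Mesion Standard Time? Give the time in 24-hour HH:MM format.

1 April 2018 is a Sunday, so the first Sunday is April 1 and the second is April 8.
1 September 2018 is a Saturday, so the first Friday is September 7 and the fourth is September 28.
At the standard offset (UTC−05:30), 16:00 UTC − 5h30m = 10:30 Mesion Standard Time standard time.
Daylight saving runs 8 April – 28 September; the standard-time date in Mesion Standard Time, 26 September 2018, is inside that window, so Mesion Standard Time is at UTC−04:30.
16:00 UTC − 4h30m = 11:30 local.

11:30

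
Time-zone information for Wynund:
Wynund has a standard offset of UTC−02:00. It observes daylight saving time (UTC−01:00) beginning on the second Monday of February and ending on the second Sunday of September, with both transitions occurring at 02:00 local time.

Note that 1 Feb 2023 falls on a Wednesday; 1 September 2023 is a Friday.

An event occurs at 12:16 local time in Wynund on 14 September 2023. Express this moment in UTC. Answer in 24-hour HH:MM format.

14:16

1 February 2023 is a Wednesday, so the first Monday is February 6 and the second is February 13.
1 September 2023 is a Friday, so the first Sunday is September 3 and the second is September 10.
Daylight saving runs 13 February – 10 September; 14 September 2023 is outside that window, so Wynund is on standard time at UTC−02:00.
12:16 local + 2h = 14:16 UTC.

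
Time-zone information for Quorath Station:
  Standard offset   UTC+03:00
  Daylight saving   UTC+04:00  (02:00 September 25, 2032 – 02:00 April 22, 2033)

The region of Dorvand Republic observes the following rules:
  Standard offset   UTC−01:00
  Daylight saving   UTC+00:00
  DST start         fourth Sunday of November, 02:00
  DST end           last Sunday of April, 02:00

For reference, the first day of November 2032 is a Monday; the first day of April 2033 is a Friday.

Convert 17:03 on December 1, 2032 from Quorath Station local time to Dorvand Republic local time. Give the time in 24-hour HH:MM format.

December 1, 2032 lies within the daylight-saving period (25 September 2032 – 22 April 2033), so Quorath Station is on daylight time, UTC+04:00.
17:03 Quorath Station − 4h = 13:03 UTC.
1 November 2032 is a Monday, so the first Sunday is November 7 and the fourth is November 28.
1 April 2033 is a Friday, so Sundays fall on 3, 10, 17, 24; the last is April 24.
At the standard offset (UTC−01:00), 13:03 UTC − 1h = 12:03 Dorvand Republic standard time.
The standard-time date in Dorvand Republic, December 1, 2032, lies within the daylight-saving period (28 November 2032 – 24 April 2033), so Dorvand Republic is on daylight time, UTC+00:00.
13:03 UTC + 0h = 13:03 Dorvand Republic.

13:03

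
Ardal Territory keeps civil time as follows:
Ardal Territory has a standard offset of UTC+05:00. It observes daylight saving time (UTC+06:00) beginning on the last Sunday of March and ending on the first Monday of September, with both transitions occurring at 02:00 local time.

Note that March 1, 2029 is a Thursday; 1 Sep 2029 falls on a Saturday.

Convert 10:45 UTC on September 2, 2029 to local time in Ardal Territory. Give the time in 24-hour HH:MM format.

16:45

1 March 2029 is a Thursday, so Sundays fall on 4, 11, 18, 25; the last is March 25.
1 September 2029 is a Saturday, so the first Monday is September 3.
At the standard offset (UTC+05:00), 10:45 UTC + 5h = 15:45 Ardal Territory standard time.
Daylight saving runs 25 March – 3 September; the standard-time date in Ardal Territory, September 2, 2029, is inside that window, so Ardal Territory is at UTC+06:00.
10:45 UTC + 6h = 16:45 local.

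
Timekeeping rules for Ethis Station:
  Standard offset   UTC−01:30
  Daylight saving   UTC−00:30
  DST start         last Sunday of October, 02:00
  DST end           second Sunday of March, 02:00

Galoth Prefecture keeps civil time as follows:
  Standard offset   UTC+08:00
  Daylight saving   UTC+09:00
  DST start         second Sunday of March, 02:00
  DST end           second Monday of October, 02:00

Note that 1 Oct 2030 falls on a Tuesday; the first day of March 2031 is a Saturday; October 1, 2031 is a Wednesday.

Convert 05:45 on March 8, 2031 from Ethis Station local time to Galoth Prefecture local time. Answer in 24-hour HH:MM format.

14:15

1 October 2030 is a Tuesday, so Sundays fall on 6, 13, 20, 27; the last is October 27.
1 March 2031 is a Saturday, so the first Sunday is March 2 and the second is March 9.
March 8, 2031 lies within the daylight-saving period (27 October 2030 – 9 March 2031), so Ethis Station is on daylight time, UTC−00:30.
05:45 Ethis Station + 0h30m = 06:15 UTC.
1 March 2031 is a Saturday, so the first Sunday is March 2 and the second is March 9.
1 October 2031 is a Wednesday, so the first Monday is October 6 and the second is October 13.
At the standard offset (UTC+08:00), 06:15 UTC + 8h = 14:15 Galoth Prefecture standard time.
Daylight saving runs 9 March – 13 October; the standard-time date in Galoth Prefecture, March 8, 2031, is outside that window, so Galoth Prefecture is on standard time at UTC+08:00.
06:15 UTC + 8h = 14:15 Galoth Prefecture.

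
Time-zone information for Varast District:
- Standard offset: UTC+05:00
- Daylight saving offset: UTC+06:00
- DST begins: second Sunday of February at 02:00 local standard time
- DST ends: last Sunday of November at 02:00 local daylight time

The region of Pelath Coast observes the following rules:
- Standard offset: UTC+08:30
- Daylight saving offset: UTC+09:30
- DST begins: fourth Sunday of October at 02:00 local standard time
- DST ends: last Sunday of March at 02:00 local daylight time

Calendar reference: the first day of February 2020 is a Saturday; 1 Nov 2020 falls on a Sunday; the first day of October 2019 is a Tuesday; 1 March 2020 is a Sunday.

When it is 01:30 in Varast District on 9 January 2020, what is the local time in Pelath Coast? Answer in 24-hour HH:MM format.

06:00

1 February 2020 is a Saturday, so the first Sunday is February 2 and the second is February 9.
1 November 2020 is a Sunday, so Sundays fall on 1, 8, 15, 22, 29; the last is November 29.
9 January 2020 does not fall between 9 February and 29 November, so daylight saving is not in effect and Varast District is at UTC+05:00.
01:30 Varast District − 5h = 20:30 UTC (rolling into the previous day, 8 January 2020).
1 October 2019 is a Tuesday, so the first Sunday is October 6 and the fourth is October 27.
1 March 2020 is a Sunday, so Sundays fall on 1, 8, 15, 22, 29; the last is March 29.
At the standard offset (UTC+08:30), 20:30 UTC + 8h30m = 05:00 Pelath Coast standard time (rolling into the next day, 9 January 2020).
The standard-time date in Pelath Coast, 9 January 2020, falls between 27 October 2019 and 29 March 2020, so daylight saving is in effect and Pelath Coast is at UTC+09:30.
20:30 UTC + 9h30m = 06:00 Pelath Coast (rolling into the next day, 9 January 2020).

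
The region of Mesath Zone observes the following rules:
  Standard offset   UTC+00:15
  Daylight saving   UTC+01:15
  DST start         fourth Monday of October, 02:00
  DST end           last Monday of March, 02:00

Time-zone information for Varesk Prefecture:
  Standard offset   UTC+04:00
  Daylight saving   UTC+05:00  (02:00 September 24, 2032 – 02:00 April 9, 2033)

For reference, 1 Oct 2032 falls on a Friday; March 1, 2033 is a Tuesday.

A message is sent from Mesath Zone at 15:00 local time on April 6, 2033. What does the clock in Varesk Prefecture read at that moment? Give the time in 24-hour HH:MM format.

1 October 2032 is a Friday, so the first Monday is October 4 and the fourth is October 25.
1 March 2033 is a Tuesday, so Mondays fall on 7, 14, 21, 28; the last is March 28.
April 6, 2033 does not fall between 25 October 2032 and 28 March 2033, so daylight saving is not in effect and Mesath Zone is at UTC+00:15.
15:00 Mesath Zone − 0h15m = 14:45 UTC.
At the standard offset (UTC+04:00), 14:45 UTC + 4h = 18:45 Varesk Prefecture standard time.
The standard-time date in Varesk Prefecture, April 6, 2033, falls between 24 September 2032 and 9 April 2033, so daylight saving is in effect and Varesk Prefecture is at UTC+05:00.
14:45 UTC + 5h = 19:45 Varesk Prefecture.

19:45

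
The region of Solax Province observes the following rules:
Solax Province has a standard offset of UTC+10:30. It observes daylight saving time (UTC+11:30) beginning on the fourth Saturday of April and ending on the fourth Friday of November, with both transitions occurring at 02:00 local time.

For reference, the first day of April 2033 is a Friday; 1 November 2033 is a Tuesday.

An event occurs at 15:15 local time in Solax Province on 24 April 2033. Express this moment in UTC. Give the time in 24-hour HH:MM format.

1 April 2033 is a Friday, so the first Saturday is April 2 and the fourth is April 23.
1 November 2033 is a Tuesday, so the first Friday is November 4 and the fourth is November 25.
24 April 2033 falls between 23 April and 25 November, so daylight saving is in effect and Solax Province is at UTC+11:30.
15:15 local − 11h30m = 03:45 UTC.

03:45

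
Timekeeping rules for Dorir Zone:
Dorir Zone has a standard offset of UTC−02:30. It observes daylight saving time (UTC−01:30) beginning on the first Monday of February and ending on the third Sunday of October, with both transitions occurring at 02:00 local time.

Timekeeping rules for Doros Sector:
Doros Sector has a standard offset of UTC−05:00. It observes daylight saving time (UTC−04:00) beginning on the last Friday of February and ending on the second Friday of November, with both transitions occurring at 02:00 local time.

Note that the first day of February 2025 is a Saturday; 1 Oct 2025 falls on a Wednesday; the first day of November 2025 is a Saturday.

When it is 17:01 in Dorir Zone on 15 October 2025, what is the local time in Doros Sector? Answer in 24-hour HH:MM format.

1 February 2025 is a Saturday, so the first Monday is February 3.
1 October 2025 is a Wednesday, so the first Sunday is October 5 and the third is October 19.
15 October 2025 lies within the daylight-saving period (3 February – 19 October), so Dorir Zone is on daylight time, UTC−01:30.
17:01 Dorir Zone + 1h30m = 18:31 UTC.
1 February 2025 is a Saturday, so Fridays fall on 7, 14, 21, 28; the last is February 28.
1 November 2025 is a Saturday, so the first Friday is November 7 and the second is November 14.
At the standard offset (UTC−05:00), 18:31 UTC − 5h = 13:31 Doros Sector standard time.
Daylight saving runs 28 February – 14 November; the standard-time date in Doros Sector, 15 October 2025, is inside that window, so Doros Sector is at UTC−04:00.
18:31 UTC − 4h = 14:31 Doros Sector.

14:31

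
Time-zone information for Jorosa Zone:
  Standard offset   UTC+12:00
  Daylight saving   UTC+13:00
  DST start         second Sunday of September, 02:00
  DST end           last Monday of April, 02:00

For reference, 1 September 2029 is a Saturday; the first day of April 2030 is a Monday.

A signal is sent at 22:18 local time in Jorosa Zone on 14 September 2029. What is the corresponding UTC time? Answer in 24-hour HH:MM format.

09:18

1 September 2029 is a Saturday, so the first Sunday is September 2 and the second is September 9.
1 April 2030 is a Monday, so Mondays fall on 1, 8, 15, 22, 29; the last is April 29.
14 September 2029 lies within the daylight-saving period (9 September 2029 – 29 April 2030), so Jorosa Zone is on daylight time, UTC+13:00.
22:18 local − 13h = 09:18 UTC.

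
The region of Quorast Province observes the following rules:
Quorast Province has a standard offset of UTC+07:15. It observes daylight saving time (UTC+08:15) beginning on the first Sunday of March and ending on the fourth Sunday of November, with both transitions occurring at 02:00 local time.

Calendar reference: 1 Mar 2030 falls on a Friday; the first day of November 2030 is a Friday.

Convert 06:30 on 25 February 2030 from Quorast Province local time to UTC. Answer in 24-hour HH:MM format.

23:15

1 March 2030 is a Friday, so the first Sunday is March 3.
1 November 2030 is a Friday, so the first Sunday is November 3 and the fourth is November 24.
25 February 2030 does not fall between 3 March and 24 November, so daylight saving is not in effect and Quorast Province is at UTC+07:15.
06:30 local − 7h15m = 23:15 UTC (rolling into the previous day, 24 February 2030).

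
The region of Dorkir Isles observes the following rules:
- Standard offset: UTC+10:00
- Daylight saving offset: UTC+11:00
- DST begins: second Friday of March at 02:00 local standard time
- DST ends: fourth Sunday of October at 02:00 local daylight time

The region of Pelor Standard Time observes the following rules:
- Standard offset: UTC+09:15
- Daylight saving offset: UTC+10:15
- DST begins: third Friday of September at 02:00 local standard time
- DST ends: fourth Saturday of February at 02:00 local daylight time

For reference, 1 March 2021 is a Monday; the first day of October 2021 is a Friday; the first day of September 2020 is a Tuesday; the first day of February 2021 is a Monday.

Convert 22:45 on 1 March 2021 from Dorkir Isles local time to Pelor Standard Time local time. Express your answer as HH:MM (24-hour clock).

1 March 2021 is a Monday, so the first Friday is March 5 and the second is March 12.
1 October 2021 is a Friday, so the first Sunday is October 3 and the fourth is October 24.
Daylight saving runs 12 March – 24 October; 1 March 2021 is outside that window, so Dorkir Isles is on standard time at UTC+10:00.
22:45 Dorkir Isles − 10h = 12:45 UTC.
1 September 2020 is a Tuesday, so the first Friday is September 4 and the third is September 18.
1 February 2021 is a Monday, so the first Saturday is February 6 and the fourth is February 27.
At the standard offset (UTC+09:15), 12:45 UTC + 9h15m = 22:00 Pelor Standard Time standard time.
The standard-time date in Pelor Standard Time, 1 March 2021, is outside the daylight-saving period (18 September 2020 – 27 February 2021), so Pelor Standard Time is on standard time, UTC+09:15.
12:45 UTC + 9h15m = 22:00 Pelor Standard Time.

22:00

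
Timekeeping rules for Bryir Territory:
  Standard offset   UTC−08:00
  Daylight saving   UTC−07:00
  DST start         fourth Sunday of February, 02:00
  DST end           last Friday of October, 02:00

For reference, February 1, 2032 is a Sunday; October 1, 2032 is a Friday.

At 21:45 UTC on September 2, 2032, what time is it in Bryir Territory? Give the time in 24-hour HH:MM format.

14:45

1 February 2032 is a Sunday, so the first Sunday is February 1 and the fourth is February 22.
1 October 2032 is a Friday, so Fridays fall on 1, 8, 15, 22, 29; the last is October 29.
At the standard offset (UTC−08:00), 21:45 UTC − 8h = 13:45 Bryir Territory standard time.
Daylight saving runs 22 February – 29 October; the standard-time date in Bryir Territory, September 2, 2032, is inside that window, so Bryir Territory is at UTC−07:00.
21:45 UTC − 7h = 14:45 local.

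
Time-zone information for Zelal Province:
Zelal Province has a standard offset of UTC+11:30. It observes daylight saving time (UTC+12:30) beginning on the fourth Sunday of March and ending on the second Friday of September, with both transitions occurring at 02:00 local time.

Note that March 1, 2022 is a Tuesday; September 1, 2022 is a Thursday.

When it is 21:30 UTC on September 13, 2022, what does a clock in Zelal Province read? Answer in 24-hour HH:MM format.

1 March 2022 is a Tuesday, so the first Sunday is March 6 and the fourth is March 27.
1 September 2022 is a Thursday, so the first Friday is September 2 and the second is September 9.
At the standard offset (UTC+11:30), 21:30 UTC + 11h30m = 09:00 Zelal Province standard time (rolling into the next day, 14 September 2022).
Daylight saving runs 27 March – 9 September; the standard-time date in Zelal Province, September 14, 2022, is outside that window, so Zelal Province is on standard time at UTC+11:30.
21:30 UTC + 11h30m = 09:00 local (rolling into the next day, 14 September 2022).

09:00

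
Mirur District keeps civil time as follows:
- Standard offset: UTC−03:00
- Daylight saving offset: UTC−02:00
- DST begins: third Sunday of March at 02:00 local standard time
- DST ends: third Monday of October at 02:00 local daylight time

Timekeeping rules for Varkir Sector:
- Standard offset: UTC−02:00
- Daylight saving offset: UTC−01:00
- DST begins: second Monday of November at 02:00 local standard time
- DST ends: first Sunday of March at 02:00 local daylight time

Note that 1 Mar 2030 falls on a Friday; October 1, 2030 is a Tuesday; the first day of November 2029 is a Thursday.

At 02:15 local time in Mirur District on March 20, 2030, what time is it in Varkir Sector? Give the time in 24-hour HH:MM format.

02:15

1 March 2030 is a Friday, so the first Sunday is March 3 and the third is March 17.
1 October 2030 is a Tuesday, so the first Monday is October 7 and the third is October 21.
March 20, 2030 falls between 17 March and 21 October, so daylight saving is in effect and Mirur District is at UTC−02:00.
02:15 Mirur District + 2h = 04:15 UTC.
1 November 2029 is a Thursday, so the first Monday is November 5 and the second is November 12.
1 March 2030 is a Friday, so the first Sunday is March 3.
At the standard offset (UTC−02:00), 04:15 UTC − 2h = 02:15 Varkir Sector standard time.
Daylight saving runs 12 November 2029 – 3 March 2030; the standard-time date in Varkir Sector, March 20, 2030, is outside that window, so Varkir Sector is on standard time at UTC−02:00.
04:15 UTC − 2h = 02:15 Varkir Sector.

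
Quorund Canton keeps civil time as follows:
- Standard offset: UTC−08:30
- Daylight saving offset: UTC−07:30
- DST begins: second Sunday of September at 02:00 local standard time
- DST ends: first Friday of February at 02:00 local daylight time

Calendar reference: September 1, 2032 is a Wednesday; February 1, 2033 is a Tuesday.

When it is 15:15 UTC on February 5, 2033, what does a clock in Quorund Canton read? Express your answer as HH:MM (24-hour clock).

06:45

1 September 2032 is a Wednesday, so the first Sunday is September 5 and the second is September 12.
1 February 2033 is a Tuesday, so the first Friday is February 4.
At the standard offset (UTC−08:30), 15:15 UTC − 8h30m = 06:45 Quorund Canton standard time.
The standard-time date in Quorund Canton, February 5, 2033, does not fall between 12 September 2032 and 4 February 2033, so daylight saving is not in effect and Quorund Canton is at UTC−08:30.
15:15 UTC − 8h30m = 06:45 local.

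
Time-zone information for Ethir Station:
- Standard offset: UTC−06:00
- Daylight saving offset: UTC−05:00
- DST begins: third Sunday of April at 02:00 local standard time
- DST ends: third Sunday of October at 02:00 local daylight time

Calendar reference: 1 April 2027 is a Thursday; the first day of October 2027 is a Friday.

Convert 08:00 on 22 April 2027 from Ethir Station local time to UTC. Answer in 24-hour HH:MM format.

1 April 2027 is a Thursday, so the first Sunday is April 4 and the third is April 18.
1 October 2027 is a Friday, so the first Sunday is October 3 and the third is October 17.
Daylight saving runs 18 April – 17 October; 22 April 2027 is inside that window, so Ethir Station is at UTC−05:00.
08:00 local + 5h = 13:00 UTC.

13:00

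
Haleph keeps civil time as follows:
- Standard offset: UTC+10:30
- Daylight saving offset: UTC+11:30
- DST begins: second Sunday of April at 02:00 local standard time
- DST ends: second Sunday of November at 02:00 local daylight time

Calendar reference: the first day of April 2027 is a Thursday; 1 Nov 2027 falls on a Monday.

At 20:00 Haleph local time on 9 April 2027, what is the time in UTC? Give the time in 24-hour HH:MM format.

1 April 2027 is a Thursday, so the first Sunday is April 4 and the second is April 11.
1 November 2027 is a Monday, so the first Sunday is November 7 and the second is November 14.
Daylight saving runs 11 April – 14 November; 9 April 2027 is outside that window, so Haleph is on standard time at UTC+10:30.
20:00 local − 10h30m = 09:30 UTC.

09:30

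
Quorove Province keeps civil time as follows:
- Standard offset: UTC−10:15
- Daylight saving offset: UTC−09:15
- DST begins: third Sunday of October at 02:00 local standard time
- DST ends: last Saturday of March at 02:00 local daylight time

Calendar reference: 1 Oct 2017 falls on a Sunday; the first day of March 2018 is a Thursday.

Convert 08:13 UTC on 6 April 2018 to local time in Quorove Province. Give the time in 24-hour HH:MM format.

1 October 2017 is a Sunday, so the first Sunday is October 1 and the third is October 15.
1 March 2018 is a Thursday, so Saturdays fall on 3, 10, 17, 24, 31; the last is March 31.
At the standard offset (UTC−10:15), 08:13 UTC − 10h15m = 21:58 Quorove Province standard time (rolling into the previous day, 5 April 2018).
The standard-time date in Quorove Province, 5 April 2018, does not fall between 15 October 2017 and 31 March 2018, so daylight saving is not in effect and Quorove Province is at UTC−10:15.
08:13 UTC − 10h15m = 21:58 local (rolling into the previous day, 5 April 2018).

21:58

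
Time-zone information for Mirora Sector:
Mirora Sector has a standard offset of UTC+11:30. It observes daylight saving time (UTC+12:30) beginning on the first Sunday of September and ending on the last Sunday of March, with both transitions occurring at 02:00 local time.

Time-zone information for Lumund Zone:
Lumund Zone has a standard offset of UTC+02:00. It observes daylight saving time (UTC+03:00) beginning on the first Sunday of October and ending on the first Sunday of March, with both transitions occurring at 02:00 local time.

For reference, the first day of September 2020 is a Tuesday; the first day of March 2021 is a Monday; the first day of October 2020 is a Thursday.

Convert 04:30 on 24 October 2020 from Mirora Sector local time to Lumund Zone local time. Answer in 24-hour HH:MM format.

19:00

1 September 2020 is a Tuesday, so the first Sunday is September 6.
1 March 2021 is a Monday, so Sundays fall on 7, 14, 21, 28; the last is March 28.
24 October 2020 lies within the daylight-saving period (6 September 2020 – 28 March 2021), so Mirora Sector is on daylight time, UTC+12:30.
04:30 Mirora Sector − 12h30m = 16:00 UTC (rolling into the previous day, 23 October 2020).
1 October 2020 is a Thursday, so the first Sunday is October 4.
1 March 2021 is a Monday, so the first Sunday is March 7.
At the standard offset (UTC+02:00), 16:00 UTC + 2h = 18:00 Lumund Zone standard time.
The standard-time date in Lumund Zone, 23 October 2020, falls between 4 October 2020 and 7 March 2021, so daylight saving is in effect and Lumund Zone is at UTC+03:00.
16:00 UTC + 3h = 19:00 Lumund Zone.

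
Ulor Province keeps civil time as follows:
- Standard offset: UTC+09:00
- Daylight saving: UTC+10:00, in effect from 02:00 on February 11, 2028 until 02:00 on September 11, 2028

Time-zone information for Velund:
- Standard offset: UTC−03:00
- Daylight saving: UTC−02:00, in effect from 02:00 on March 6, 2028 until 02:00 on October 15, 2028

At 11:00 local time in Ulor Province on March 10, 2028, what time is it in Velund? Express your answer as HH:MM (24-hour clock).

Daylight saving runs 11 February – 11 September; March 10, 2028 is inside that window, so Ulor Province is at UTC+10:00.
11:00 Ulor Province − 10h = 01:00 UTC.
At the standard offset (UTC−03:00), 01:00 UTC − 3h = 22:00 Velund standard time (rolling into the previous day, 9 March 2028).
The standard-time date in Velund, March 9, 2028, falls between 6 March and 15 October, so daylight saving is in effect and Velund is at UTC−02:00.
01:00 UTC − 2h = 23:00 Velund (rolling into the previous day, 9 March 2028).

23:00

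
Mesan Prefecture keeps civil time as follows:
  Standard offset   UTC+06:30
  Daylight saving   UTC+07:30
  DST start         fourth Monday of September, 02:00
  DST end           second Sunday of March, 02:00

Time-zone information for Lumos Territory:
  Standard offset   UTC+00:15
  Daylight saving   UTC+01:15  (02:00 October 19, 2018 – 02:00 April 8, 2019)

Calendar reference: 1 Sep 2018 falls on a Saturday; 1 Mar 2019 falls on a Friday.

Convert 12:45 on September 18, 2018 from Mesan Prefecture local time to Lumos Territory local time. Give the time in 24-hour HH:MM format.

1 September 2018 is a Saturday, so the first Monday is September 3 and the fourth is September 24.
1 March 2019 is a Friday, so the first Sunday is March 3 and the second is March 10.
Daylight saving runs 24 September 2018 – 10 March 2019; September 18, 2018 is outside that window, so Mesan Prefecture is on standard time at UTC+06:30.
12:45 Mesan Prefecture − 6h30m = 06:15 UTC.
At the standard offset (UTC+00:15), 06:15 UTC + 0h15m = 06:30 Lumos Territory standard time.
Daylight saving runs 19 October 2018 – 8 April 2019; the standard-time date in Lumos Territory, September 18, 2018, is outside that window, so Lumos Territory is on standard time at UTC+00:15.
06:15 UTC + 0h15m = 06:30 Lumos Territory.

06:30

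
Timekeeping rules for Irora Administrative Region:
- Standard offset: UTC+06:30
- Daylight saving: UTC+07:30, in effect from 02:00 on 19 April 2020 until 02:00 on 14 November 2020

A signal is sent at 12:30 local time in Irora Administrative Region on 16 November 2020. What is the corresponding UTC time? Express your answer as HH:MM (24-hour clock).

16 November 2020 does not fall between 19 April and 14 November, so daylight saving is not in effect and Irora Administrative Region is at UTC+06:30.
12:30 local − 6h30m = 06:00 UTC.

06:00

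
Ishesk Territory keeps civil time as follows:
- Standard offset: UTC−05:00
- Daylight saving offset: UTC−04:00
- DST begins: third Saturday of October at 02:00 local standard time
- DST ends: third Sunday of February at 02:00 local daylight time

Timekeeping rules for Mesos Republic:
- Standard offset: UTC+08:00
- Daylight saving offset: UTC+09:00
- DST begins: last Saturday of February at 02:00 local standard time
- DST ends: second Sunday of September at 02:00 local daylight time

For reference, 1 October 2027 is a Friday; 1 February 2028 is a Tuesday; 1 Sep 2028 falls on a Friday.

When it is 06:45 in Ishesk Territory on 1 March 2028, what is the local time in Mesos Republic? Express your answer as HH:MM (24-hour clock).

1 October 2027 is a Friday, so the first Saturday is October 2 and the third is October 16.
1 February 2028 is a Tuesday, so the first Sunday is February 6 and the third is February 20.
1 March 2028 does not fall between 16 October 2027 and 20 February 2028, so daylight saving is not in effect and Ishesk Territory is at UTC−05:00.
06:45 Ishesk Territory + 5h = 11:45 UTC.
1 February 2028 is a Tuesday, so Saturdays fall on 5, 12, 19, 26; the last is February 26.
1 September 2028 is a Friday, so the first Sunday is September 3 and the second is September 10.
At the standard offset (UTC+08:00), 11:45 UTC + 8h = 19:45 Mesos Republic standard time.
The standard-time date in Mesos Republic, 1 March 2028, falls between 26 February and 10 September, so daylight saving is in effect and Mesos Republic is at UTC+09:00.
11:45 UTC + 9h = 20:45 Mesos Republic.

20:45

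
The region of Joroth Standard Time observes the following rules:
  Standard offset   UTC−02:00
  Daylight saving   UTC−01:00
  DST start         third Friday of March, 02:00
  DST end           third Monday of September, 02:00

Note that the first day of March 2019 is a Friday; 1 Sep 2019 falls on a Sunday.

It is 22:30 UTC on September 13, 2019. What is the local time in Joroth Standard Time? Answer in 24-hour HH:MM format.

1 March 2019 is a Friday, so the first Friday is March 1 and the third is March 15.
1 September 2019 is a Sunday, so the first Monday is September 2 and the third is September 16.
At the standard offset (UTC−02:00), 22:30 UTC − 2h = 20:30 Joroth Standard Time standard time.
The standard-time date in Joroth Standard Time, September 13, 2019, lies within the daylight-saving period (15 March – 16 September), so Joroth Standard Time is on daylight time, UTC−01:00.
22:30 UTC − 1h = 21:30 local.

21:30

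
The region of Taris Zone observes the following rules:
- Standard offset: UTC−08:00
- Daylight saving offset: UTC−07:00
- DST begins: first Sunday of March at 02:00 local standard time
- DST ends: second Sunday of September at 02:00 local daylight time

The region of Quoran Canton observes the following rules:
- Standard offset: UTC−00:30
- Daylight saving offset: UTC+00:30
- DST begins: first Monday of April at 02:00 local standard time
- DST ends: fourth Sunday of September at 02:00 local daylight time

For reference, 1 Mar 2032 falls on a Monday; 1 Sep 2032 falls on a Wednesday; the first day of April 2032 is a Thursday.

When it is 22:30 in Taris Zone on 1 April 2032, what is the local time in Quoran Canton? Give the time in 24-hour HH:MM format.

1 March 2032 is a Monday, so the first Sunday is March 7.
1 September 2032 is a Wednesday, so the first Sunday is September 5 and the second is September 12.
1 April 2032 lies within the daylight-saving period (7 March – 12 September), so Taris Zone is on daylight time, UTC−07:00.
22:30 Taris Zone + 7h = 05:30 UTC (rolling into the next day, 2 April 2032).
1 April 2032 is a Thursday, so the first Monday is April 5.
1 September 2032 is a Wednesday, so the first Sunday is September 5 and the fourth is September 26.
At the standard offset (UTC−00:30), 05:30 UTC − 0h30m = 05:00 Quoran Canton standard time.
The standard-time date in Quoran Canton, 2 April 2032, does not fall between 5 April and 26 September, so daylight saving is not in effect and Quoran Canton is at UTC−00:30.
05:30 UTC − 0h30m = 05:00 Quoran Canton.

05:00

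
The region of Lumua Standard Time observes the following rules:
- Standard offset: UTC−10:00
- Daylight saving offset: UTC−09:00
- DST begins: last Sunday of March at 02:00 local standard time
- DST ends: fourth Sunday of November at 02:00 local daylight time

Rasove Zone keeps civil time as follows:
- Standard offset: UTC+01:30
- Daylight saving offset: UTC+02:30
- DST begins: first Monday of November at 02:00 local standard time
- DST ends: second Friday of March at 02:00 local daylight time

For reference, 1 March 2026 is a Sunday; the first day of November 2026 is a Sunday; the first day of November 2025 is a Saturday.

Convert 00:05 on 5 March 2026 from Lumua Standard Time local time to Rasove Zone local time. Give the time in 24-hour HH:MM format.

1 March 2026 is a Sunday, so Sundays fall on 1, 8, 15, 22, 29; the last is March 29.
1 November 2026 is a Sunday, so the first Sunday is November 1 and the fourth is November 22.
Daylight saving runs 29 March – 22 November; 5 March 2026 is outside that window, so Lumua Standard Time is on standard time at UTC−10:00.
00:05 Lumua Standard Time + 10h = 10:05 UTC.
1 November 2025 is a Saturday, so the first Monday is November 3.
1 March 2026 is a Sunday, so the first Friday is March 6 and the second is March 13.
At the standard offset (UTC+01:30), 10:05 UTC + 1h30m = 11:35 Rasove Zone standard time.
The standard-time date in Rasove Zone, 5 March 2026, lies within the daylight-saving period (3 November 2025 – 13 March 2026), so Rasove Zone is on daylight time, UTC+02:30.
10:05 UTC + 2h30m = 12:35 Rasove Zone.

12:35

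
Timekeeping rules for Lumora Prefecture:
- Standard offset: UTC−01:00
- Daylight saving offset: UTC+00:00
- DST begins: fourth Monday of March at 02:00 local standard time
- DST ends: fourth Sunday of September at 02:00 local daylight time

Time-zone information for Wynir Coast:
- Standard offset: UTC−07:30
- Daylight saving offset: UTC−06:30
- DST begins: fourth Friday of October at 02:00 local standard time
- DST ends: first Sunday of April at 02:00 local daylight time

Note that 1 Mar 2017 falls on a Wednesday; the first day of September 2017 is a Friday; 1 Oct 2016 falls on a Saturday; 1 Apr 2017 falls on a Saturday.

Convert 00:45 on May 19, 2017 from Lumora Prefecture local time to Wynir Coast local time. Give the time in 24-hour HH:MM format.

17:15

1 March 2017 is a Wednesday, so the first Monday is March 6 and the fourth is March 27.
1 September 2017 is a Friday, so the first Sunday is September 3 and the fourth is September 24.
May 19, 2017 falls between 27 March and 24 September, so daylight saving is in effect and Lumora Prefecture is at UTC+00:00.
00:45 Lumora Prefecture − 0h = 00:45 UTC.
1 October 2016 is a Saturday, so the first Friday is October 7 and the fourth is October 28.
1 April 2017 is a Saturday, so the first Sunday is April 2.
At the standard offset (UTC−07:30), 00:45 UTC − 7h30m = 17:15 Wynir Coast standard time (rolling into the previous day, 18 May 2017).
Daylight saving runs 28 October 2016 – 2 April 2017; the standard-time date in Wynir Coast, May 18, 2017, is outside that window, so Wynir Coast is on standard time at UTC−07:30.
00:45 UTC − 7h30m = 17:15 Wynir Coast (rolling into the previous day, 18 May 2017).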